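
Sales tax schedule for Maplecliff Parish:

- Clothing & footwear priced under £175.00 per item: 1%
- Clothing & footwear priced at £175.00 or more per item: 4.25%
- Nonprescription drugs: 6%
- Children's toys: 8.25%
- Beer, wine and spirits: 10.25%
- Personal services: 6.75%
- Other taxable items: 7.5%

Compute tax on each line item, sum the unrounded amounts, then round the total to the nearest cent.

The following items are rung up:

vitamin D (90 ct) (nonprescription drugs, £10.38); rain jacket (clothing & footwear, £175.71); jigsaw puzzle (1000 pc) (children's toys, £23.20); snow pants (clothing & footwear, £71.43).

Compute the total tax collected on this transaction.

Vitamin D (90 ct) £10.38: nonprescription drugs → 6% → £0.6228
Rain jacket £175.71: clothing & footwear, £175.00 or more → 4.25% → £7.467675
Jigsaw puzzle (1000 pc) £23.20: children's toys → 8.25% → £1.914
Snow pants £71.43: clothing & footwear, under £175.00 → 1% → £0.7143
Unrounded tax sum = £10.718775 → £10.72

£10.72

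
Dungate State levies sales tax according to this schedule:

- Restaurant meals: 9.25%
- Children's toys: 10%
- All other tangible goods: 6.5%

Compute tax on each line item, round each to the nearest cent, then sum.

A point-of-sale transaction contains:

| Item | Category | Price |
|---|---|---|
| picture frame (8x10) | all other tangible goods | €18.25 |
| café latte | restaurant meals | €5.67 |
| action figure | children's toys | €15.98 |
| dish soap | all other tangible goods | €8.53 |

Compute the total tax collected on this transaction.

Picture frame (8x10) €18.25: all other tangible goods → 6.5% → €1.19
Café latte €5.67: restaurant meals → 9.25% → €0.52
Action figure €15.98: children's toys → 10% → €1.60
Dish soap €8.53: all other tangible goods → 6.5% → €0.55
Total tax = €1.19 + €0.52 + €1.60 + €0.55 = €3.86

€3.86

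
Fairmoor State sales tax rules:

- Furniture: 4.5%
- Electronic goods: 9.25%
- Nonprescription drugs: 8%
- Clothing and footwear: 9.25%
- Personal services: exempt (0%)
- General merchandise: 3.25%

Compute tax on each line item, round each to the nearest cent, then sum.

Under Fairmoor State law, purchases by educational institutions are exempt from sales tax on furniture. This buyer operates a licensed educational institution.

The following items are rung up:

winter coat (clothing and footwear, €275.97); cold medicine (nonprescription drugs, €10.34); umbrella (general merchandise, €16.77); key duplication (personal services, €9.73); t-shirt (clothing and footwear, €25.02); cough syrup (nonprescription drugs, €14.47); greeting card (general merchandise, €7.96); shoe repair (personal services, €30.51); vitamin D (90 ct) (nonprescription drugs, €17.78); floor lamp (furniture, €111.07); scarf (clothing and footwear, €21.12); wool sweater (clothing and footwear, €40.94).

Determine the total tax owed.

Winter coat €275.97: clothing and footwear → 9.25% → €25.53
Cold medicine €10.34: nonprescription drugs → 8% → €0.83
Umbrella €16.77: general merchandise → 3.25% → €0.55
Key duplication €9.73: personal services → 0% → €0.00
T-shirt €25.02: clothing and footwear → 9.25% → €2.31
Cough syrup €14.47: nonprescription drugs → 8% → €1.16
Greeting card €7.96: general merchandise → 3.25% → €0.26
Shoe repair €30.51: personal services → 0% → €0.00
Vitamin D (90 ct) €17.78: nonprescription drugs → 8% → €1.42
Floor lamp €111.07: furniture, buyer-exempt → 0% → €0.00
Scarf €21.12: clothing and footwear → 9.25% → €1.95
Wool sweater €40.94: clothing and footwear → 9.25% → €3.79
Total tax = €25.53 + €0.83 + €0.55 + €2.31 + €1.16 + €0.26 + €1.42 + €1.95 + €3.79 = €37.80

€37.80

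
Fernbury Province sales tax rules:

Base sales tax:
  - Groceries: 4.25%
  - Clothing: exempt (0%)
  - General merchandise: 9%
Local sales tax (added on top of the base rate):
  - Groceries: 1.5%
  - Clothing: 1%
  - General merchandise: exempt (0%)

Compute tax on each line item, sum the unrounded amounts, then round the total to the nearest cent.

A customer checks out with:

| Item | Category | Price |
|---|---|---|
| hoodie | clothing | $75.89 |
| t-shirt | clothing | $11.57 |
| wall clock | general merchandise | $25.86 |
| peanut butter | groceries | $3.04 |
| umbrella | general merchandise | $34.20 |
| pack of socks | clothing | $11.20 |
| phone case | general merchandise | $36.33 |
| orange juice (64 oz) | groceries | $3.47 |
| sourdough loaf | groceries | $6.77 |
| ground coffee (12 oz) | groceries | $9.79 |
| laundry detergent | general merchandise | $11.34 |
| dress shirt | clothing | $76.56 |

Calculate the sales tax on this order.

Hoodie $75.89: clothing → 0% + 1% local = 1% → $0.7589
T-shirt $11.57: clothing → 0% + 1% local = 1% → $0.1157
Wall clock $25.86: general merchandise → 9% + 0% local = 9% → $2.3274
Peanut butter $3.04: groceries → 4.25% + 1.5% local = 5.75% → $0.1748
Umbrella $34.20: general merchandise → 9% + 0% local = 9% → $3.078
Pack of socks $11.20: clothing → 0% + 1% local = 1% → $0.112
Phone case $36.33: general merchandise → 9% + 0% local = 9% → $3.2697
Orange juice (64 oz) $3.47: groceries → 4.25% + 1.5% local = 5.75% → $0.199525
Sourdough loaf $6.77: groceries → 4.25% + 1.5% local = 5.75% → $0.389275
Ground coffee (12 oz) $9.79: groceries → 4.25% + 1.5% local = 5.75% → $0.562925
Laundry detergent $11.34: general merchandise → 9% + 0% local = 9% → $1.0206
Dress shirt $76.56: clothing → 0% + 1% local = 1% → $0.7656
Unrounded tax sum = $12.774425 → $12.77

$12.77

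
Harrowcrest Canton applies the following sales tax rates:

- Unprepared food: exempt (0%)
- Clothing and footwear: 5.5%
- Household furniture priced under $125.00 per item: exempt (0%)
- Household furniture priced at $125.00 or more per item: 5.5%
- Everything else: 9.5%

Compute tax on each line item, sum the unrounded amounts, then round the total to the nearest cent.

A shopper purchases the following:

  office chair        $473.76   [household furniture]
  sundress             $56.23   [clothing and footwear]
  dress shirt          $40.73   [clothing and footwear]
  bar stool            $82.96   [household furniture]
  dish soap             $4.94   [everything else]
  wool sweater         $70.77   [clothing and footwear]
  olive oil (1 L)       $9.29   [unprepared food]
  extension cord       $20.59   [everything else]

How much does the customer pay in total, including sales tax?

$796.98

Office chair $473.76: household furniture, $125.00 or more → 5.5% → $26.0568
Sundress $56.23: clothing and footwear → 5.5% → $3.09265
Dress shirt $40.73: clothing and footwear → 5.5% → $2.24015
Bar stool $82.96: household furniture, under $125.00 → 0% → $0.00
Dish soap $4.94: everything else → 9.5% → $0.4693
Wool sweater $70.77: clothing and footwear → 5.5% → $3.89235
Olive oil (1 L) $9.29: unprepared food → 0% → $0.00
Extension cord $20.59: everything else → 9.5% → $1.95605
Subtotal = $759.27; unrounded tax = $37.7073 → $37.71; total due = $796.98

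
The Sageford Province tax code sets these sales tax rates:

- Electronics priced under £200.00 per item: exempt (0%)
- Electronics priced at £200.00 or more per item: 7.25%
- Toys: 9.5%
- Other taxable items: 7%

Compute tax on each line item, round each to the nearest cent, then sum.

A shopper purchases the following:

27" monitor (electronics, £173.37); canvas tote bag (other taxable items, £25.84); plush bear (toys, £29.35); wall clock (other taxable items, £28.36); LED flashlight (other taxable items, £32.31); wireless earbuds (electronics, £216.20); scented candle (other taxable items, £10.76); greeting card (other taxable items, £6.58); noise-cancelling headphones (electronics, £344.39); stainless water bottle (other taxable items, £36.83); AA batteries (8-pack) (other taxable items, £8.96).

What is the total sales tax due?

27" monitor £173.37: electronics, under £200.00 → 0% → £0.00
Canvas tote bag £25.84: other taxable items → 7% → £1.81
Plush bear £29.35: toys → 9.5% → £2.79
Wall clock £28.36: other taxable items → 7% → £1.99
LED flashlight £32.31: other taxable items → 7% → £2.26
Wireless earbuds £216.20: electronics, £200.00 or more → 7.25% → £15.67
Scented candle £10.76: other taxable items → 7% → £0.75
Greeting card £6.58: other taxable items → 7% → £0.46
Noise-cancelling headphones £344.39: electronics, £200.00 or more → 7.25% → £24.97
Stainless water bottle £36.83: other taxable items → 7% → £2.58
AA batteries (8-pack) £8.96: other taxable items → 7% → £0.63
Total tax = £1.81 + £2.79 + £1.99 + £2.26 + £15.67 + £0.75 + £0.46 + £24.97 + £2.58 + £0.63 = £53.91

£53.91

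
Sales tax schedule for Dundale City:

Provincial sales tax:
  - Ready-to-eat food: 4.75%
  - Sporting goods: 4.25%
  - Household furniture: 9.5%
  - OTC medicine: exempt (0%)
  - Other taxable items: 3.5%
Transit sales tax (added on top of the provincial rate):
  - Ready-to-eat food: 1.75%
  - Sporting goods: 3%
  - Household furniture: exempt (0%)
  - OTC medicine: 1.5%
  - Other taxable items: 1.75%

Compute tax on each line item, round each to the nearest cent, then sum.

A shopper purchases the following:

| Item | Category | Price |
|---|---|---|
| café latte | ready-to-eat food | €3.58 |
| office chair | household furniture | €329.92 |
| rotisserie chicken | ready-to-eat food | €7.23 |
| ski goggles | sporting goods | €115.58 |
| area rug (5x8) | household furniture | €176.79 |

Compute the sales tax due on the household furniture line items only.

Office chair €329.92: household furniture → 9.5% + 0% transit = 9.5% → €31.34
Area rug (5x8) €176.79: household furniture → 9.5% + 0% transit = 9.5% → €16.80
Tax on household furniture = €31.34 + €16.80 = €48.14

€48.14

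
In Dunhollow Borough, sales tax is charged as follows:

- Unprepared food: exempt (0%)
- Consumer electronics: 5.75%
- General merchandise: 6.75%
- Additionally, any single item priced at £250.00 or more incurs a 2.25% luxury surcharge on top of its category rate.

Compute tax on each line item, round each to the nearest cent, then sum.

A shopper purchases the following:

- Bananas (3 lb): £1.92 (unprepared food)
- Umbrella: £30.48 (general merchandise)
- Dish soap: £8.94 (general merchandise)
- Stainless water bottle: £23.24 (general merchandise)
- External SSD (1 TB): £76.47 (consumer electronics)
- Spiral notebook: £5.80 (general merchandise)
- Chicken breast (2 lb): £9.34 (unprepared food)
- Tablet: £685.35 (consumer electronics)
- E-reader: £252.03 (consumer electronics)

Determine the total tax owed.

£84.01

Bananas (3 lb) £1.92: unprepared food → 0% → £0.00
Umbrella £30.48: general merchandise → 6.75% → £2.06
Dish soap £8.94: general merchandise → 6.75% → £0.60
Stainless water bottle £23.24: general merchandise → 6.75% → £1.57
External SSD (1 TB) £76.47: consumer electronics → 5.75% → £4.40
Spiral notebook £5.80: general merchandise → 6.75% → £0.39
Chicken breast (2 lb) £9.34: unprepared food → 0% → £0.00
Tablet £685.35: consumer electronics → 5.75% + 2.25% surcharge = 8% → £54.83
E-reader £252.03: consumer electronics → 5.75% + 2.25% surcharge = 8% → £20.16
Total tax = £2.06 + £0.60 + £1.57 + £4.40 + £0.39 + £54.83 + £20.16 = £84.01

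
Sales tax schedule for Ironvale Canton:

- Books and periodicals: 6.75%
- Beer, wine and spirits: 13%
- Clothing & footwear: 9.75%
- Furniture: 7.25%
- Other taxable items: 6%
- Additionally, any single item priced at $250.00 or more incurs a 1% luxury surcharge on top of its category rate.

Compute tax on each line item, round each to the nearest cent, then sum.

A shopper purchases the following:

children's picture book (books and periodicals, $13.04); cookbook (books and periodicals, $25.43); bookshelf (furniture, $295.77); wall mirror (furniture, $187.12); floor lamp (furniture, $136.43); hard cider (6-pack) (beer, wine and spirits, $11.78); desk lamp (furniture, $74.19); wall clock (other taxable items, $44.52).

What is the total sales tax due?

$60.04

Children's picture book $13.04: books and periodicals → 6.75% → $0.88
Cookbook $25.43: books and periodicals → 6.75% → $1.72
Bookshelf $295.77: furniture → 7.25% + 1% surcharge = 8.25% → $24.40
Wall mirror $187.12: furniture → 7.25% → $13.57
Floor lamp $136.43: furniture → 7.25% → $9.89
Hard cider (6-pack) $11.78: beer, wine and spirits → 13% → $1.53
Desk lamp $74.19: furniture → 7.25% → $5.38
Wall clock $44.52: other taxable items → 6% → $2.67
Total tax = $0.88 + $1.72 + $24.40 + $13.57 + $9.89 + $1.53 + $5.38 + $2.67 = $60.04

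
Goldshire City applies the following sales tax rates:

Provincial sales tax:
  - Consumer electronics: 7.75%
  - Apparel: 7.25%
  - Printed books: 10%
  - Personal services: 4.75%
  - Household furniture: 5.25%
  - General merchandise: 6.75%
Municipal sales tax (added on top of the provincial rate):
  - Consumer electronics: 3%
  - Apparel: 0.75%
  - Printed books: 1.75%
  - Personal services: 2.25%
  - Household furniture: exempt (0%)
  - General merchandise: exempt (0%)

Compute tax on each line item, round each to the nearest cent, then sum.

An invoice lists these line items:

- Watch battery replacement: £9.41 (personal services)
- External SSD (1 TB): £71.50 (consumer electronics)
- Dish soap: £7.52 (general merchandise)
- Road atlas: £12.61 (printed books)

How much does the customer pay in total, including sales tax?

£111.38

Watch battery replacement £9.41: personal services → 4.75% + 2.25% municipal = 7% → £0.66
External SSD (1 TB) £71.50: consumer electronics → 7.75% + 3% municipal = 10.75% → £7.69
Dish soap £7.52: general merchandise → 6.75% + 0% municipal = 6.75% → £0.51
Road atlas £12.61: printed books → 10% + 1.75% municipal = 11.75% → £1.48
Subtotal = £101.04; tax = £10.34; total due = £111.38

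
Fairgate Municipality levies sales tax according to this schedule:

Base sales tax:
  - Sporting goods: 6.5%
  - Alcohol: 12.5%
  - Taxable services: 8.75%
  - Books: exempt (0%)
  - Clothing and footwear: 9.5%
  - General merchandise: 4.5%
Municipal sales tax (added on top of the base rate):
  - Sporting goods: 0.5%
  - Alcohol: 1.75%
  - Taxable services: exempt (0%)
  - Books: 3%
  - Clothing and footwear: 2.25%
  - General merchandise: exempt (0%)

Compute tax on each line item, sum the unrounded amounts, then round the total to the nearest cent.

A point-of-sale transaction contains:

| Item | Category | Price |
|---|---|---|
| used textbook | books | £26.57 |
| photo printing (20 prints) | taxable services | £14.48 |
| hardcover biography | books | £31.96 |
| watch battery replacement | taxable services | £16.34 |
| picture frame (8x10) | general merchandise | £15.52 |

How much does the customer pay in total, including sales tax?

£110.02

Used textbook £26.57: books → 0% + 3% municipal = 3% → £0.7971
Photo printing (20 prints) £14.48: taxable services → 8.75% + 0% municipal = 8.75% → £1.267
Hardcover biography £31.96: books → 0% + 3% municipal = 3% → £0.9588
Watch battery replacement £16.34: taxable services → 8.75% + 0% municipal = 8.75% → £1.42975
Picture frame (8x10) £15.52: general merchandise → 4.5% + 0% municipal = 4.5% → £0.6984
Subtotal = £104.87; unrounded tax = £5.15105 → £5.15; total due = £110.02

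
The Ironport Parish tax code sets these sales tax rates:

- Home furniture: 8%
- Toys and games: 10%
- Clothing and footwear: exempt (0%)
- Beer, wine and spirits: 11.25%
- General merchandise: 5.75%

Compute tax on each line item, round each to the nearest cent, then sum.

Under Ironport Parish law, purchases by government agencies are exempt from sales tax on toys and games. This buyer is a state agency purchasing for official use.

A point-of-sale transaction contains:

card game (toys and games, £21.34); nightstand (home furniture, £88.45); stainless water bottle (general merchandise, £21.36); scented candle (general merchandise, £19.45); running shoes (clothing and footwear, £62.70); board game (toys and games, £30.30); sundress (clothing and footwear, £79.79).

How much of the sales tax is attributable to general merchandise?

Stainless water bottle £21.36: general merchandise → 5.75% → £1.23
Scented candle £19.45: general merchandise → 5.75% → £1.12
Tax on general merchandise = £1.23 + £1.12 = £2.35

£2.35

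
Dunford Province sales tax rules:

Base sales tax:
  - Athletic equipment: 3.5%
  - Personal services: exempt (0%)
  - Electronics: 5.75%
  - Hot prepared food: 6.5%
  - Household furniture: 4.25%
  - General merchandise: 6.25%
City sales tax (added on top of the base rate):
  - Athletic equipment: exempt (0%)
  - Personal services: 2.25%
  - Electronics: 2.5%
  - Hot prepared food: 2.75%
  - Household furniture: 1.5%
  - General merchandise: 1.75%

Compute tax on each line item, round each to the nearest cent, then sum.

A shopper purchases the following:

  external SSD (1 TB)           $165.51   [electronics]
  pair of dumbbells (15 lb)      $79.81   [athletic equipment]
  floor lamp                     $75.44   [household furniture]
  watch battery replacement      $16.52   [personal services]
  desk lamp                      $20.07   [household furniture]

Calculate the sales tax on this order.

External SSD (1 TB) $165.51: electronics → 5.75% + 2.5% city = 8.25% → $13.65
Pair of dumbbells (15 lb) $79.81: athletic equipment → 3.5% + 0% city = 3.5% → $2.79
Floor lamp $75.44: household furniture → 4.25% + 1.5% city = 5.75% → $4.34
Watch battery replacement $16.52: personal services → 0% + 2.25% city = 2.25% → $0.37
Desk lamp $20.07: household furniture → 4.25% + 1.5% city = 5.75% → $1.15
Total tax = $13.65 + $2.79 + $4.34 + $0.37 + $1.15 = $22.30

$22.30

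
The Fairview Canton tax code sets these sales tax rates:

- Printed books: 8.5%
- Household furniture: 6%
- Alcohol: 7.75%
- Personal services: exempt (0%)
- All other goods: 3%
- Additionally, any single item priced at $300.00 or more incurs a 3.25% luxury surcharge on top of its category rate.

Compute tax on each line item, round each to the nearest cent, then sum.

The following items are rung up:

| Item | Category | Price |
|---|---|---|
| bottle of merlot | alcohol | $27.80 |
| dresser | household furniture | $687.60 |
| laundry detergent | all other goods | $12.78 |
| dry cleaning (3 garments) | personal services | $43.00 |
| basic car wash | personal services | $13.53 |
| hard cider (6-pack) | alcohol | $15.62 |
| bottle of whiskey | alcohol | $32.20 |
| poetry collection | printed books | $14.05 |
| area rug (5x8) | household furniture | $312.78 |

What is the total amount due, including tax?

Bottle of merlot $27.80: alcohol → 7.75% → $2.15
Dresser $687.60: household furniture → 6% + 3.25% surcharge = 9.25% → $63.60
Laundry detergent $12.78: all other goods → 3% → $0.38
Dry cleaning (3 garments) $43.00: personal services → 0% → $0.00
Basic car wash $13.53: personal services → 0% → $0.00
Hard cider (6-pack) $15.62: alcohol → 7.75% → $1.21
Bottle of whiskey $32.20: alcohol → 7.75% → $2.50
Poetry collection $14.05: printed books → 8.5% → $1.19
Area rug (5x8) $312.78: household furniture → 6% + 3.25% surcharge = 9.25% → $28.93
Subtotal = $1159.36; tax = $99.96; total due = $1259.32

$1259.32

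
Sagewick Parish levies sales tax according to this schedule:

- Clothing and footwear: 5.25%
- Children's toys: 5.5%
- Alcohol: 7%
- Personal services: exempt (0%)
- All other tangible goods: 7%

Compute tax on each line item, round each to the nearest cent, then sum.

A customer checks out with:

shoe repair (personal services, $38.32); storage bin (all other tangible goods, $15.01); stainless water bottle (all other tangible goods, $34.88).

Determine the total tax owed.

$3.49

Shoe repair $38.32: personal services → 0% → $0.00
Storage bin $15.01: all other tangible goods → 7% → $1.05
Stainless water bottle $34.88: all other tangible goods → 7% → $2.44
Total tax = $1.05 + $2.44 = $3.49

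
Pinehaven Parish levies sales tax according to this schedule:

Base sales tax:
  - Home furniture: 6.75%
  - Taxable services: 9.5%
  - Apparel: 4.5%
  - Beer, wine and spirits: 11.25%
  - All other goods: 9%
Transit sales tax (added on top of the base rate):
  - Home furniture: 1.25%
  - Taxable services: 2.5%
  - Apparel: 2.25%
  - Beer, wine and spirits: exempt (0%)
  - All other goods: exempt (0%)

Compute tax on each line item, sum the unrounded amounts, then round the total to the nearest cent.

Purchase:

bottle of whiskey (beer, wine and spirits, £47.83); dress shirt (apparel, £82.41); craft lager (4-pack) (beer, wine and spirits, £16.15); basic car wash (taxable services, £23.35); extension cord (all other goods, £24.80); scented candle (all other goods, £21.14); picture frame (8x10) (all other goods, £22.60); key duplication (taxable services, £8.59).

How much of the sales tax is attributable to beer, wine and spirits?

£7.20

Bottle of whiskey £47.83: beer, wine and spirits → 11.25% + 0% transit = 11.25% → £5.380875
Craft lager (4-pack) £16.15: beer, wine and spirits → 11.25% + 0% transit = 11.25% → £1.816875
Tax on beer, wine and spirits: unrounded sum = £7.19775 → £7.20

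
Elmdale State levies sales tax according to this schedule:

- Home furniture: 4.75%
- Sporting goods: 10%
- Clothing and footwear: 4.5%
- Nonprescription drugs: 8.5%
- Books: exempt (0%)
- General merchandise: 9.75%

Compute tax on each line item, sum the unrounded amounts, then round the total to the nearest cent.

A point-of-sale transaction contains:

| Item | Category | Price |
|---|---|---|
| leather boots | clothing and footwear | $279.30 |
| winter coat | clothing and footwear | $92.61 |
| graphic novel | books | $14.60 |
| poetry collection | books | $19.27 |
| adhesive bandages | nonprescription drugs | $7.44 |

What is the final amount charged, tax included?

$430.59

Leather boots $279.30: clothing and footwear → 4.5% → $12.5685
Winter coat $92.61: clothing and footwear → 4.5% → $4.16745
Graphic novel $14.60: books → 0% → $0.00
Poetry collection $19.27: books → 0% → $0.00
Adhesive bandages $7.44: nonprescription drugs → 8.5% → $0.6324
Subtotal = $413.22; unrounded tax = $17.36835 → $17.37; total due = $430.59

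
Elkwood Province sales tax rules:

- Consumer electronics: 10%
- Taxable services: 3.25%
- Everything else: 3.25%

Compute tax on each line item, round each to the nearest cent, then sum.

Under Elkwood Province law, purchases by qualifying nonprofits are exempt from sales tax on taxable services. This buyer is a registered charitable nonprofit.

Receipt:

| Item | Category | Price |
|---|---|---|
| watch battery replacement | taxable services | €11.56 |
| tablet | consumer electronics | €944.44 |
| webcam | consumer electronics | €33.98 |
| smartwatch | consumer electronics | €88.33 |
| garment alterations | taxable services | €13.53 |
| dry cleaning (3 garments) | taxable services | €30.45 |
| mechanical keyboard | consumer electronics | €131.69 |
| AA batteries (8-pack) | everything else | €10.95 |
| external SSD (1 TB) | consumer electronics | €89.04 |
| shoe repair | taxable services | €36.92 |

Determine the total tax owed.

Watch battery replacement €11.56: taxable services, buyer-exempt → 0% → €0.00
Tablet €944.44: consumer electronics → 10% → €94.44
Webcam €33.98: consumer electronics → 10% → €3.40
Smartwatch €88.33: consumer electronics → 10% → €8.83
Garment alterations €13.53: taxable services, buyer-exempt → 0% → €0.00
Dry cleaning (3 garments) €30.45: taxable services, buyer-exempt → 0% → €0.00
Mechanical keyboard €131.69: consumer electronics → 10% → €13.17
AA batteries (8-pack) €10.95: everything else → 3.25% → €0.36
External SSD (1 TB) €89.04: consumer electronics → 10% → €8.90
Shoe repair €36.92: taxable services, buyer-exempt → 0% → €0.00
Total tax = €94.44 + €3.40 + €8.83 + €13.17 + €0.36 + €8.90 = €129.10

€129.10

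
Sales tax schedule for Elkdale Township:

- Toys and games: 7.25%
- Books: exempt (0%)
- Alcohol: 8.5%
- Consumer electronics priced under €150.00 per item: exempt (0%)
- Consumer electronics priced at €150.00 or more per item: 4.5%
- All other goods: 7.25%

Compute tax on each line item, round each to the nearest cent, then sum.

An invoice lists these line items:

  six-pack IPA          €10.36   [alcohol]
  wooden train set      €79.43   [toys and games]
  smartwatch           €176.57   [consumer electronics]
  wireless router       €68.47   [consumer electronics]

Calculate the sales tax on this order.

Six-pack IPA €10.36: alcohol → 8.5% → €0.88
Wooden train set €79.43: toys and games → 7.25% → €5.76
Smartwatch €176.57: consumer electronics, €150.00 or more → 4.5% → €7.95
Wireless router €68.47: consumer electronics, under €150.00 → 0% → €0.00
Total tax = €0.88 + €5.76 + €7.95 = €14.59

€14.59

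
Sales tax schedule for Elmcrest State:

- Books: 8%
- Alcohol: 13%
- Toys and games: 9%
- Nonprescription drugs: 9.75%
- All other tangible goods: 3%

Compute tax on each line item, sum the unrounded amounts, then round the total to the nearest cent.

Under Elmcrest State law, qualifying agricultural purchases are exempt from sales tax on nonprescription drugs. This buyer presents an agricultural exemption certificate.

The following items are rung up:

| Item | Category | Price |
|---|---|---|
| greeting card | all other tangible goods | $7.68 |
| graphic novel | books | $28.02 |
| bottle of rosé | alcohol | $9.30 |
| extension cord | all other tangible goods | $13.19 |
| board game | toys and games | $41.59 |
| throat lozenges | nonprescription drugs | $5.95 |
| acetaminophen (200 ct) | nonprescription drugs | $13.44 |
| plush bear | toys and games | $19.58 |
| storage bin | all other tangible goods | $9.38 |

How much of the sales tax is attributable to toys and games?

$5.51

Board game $41.59: toys and games → 9% → $3.7431
Plush bear $19.58: toys and games → 9% → $1.7622
Tax on toys and games: unrounded sum = $5.5053 → $5.51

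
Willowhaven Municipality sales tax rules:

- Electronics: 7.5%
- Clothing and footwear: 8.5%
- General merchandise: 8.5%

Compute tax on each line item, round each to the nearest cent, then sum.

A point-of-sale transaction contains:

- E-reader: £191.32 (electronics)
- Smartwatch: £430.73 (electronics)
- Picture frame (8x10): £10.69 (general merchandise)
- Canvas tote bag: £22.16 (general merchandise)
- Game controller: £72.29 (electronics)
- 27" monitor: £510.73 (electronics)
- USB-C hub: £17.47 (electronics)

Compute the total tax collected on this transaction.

E-reader £191.32: electronics → 7.5% → £14.35
Smartwatch £430.73: electronics → 7.5% → £32.30
Picture frame (8x10) £10.69: general merchandise → 8.5% → £0.91
Canvas tote bag £22.16: general merchandise → 8.5% → £1.88
Game controller £72.29: electronics → 7.5% → £5.42
27" monitor £510.73: electronics → 7.5% → £38.30
USB-C hub £17.47: electronics → 7.5% → £1.31
Total tax = £14.35 + £32.30 + £0.91 + £1.88 + £5.42 + £38.30 + £1.31 = £94.47

£94.47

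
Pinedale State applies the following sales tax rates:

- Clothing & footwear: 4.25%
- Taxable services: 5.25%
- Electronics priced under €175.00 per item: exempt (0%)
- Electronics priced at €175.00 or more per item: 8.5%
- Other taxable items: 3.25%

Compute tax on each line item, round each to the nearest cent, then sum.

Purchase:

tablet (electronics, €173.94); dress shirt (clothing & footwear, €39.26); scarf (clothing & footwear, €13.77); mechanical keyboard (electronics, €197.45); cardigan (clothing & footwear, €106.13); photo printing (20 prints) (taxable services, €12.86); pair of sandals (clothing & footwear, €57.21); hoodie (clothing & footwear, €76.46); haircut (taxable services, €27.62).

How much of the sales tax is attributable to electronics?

€16.78

Tablet €173.94: electronics, under €175.00 → 0% → €0.00
Mechanical keyboard €197.45: electronics, €175.00 or more → 8.5% → €16.78
Tax on electronics = €0.00 + €16.78 = €16.78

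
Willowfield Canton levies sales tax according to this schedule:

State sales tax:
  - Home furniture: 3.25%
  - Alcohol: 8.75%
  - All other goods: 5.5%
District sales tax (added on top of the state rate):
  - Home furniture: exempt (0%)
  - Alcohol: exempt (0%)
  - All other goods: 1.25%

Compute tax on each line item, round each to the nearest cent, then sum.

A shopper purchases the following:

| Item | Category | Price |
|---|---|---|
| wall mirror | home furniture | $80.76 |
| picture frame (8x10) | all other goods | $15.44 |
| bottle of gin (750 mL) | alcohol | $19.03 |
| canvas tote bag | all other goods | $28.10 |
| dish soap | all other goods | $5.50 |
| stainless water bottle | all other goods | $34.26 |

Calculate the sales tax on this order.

$9.91

Wall mirror $80.76: home furniture → 3.25% + 0% district = 3.25% → $2.62
Picture frame (8x10) $15.44: all other goods → 5.5% + 1.25% district = 6.75% → $1.04
Bottle of gin (750 mL) $19.03: alcohol → 8.75% + 0% district = 8.75% → $1.67
Canvas tote bag $28.10: all other goods → 5.5% + 1.25% district = 6.75% → $1.90
Dish soap $5.50: all other goods → 5.5% + 1.25% district = 6.75% → $0.37
Stainless water bottle $34.26: all other goods → 5.5% + 1.25% district = 6.75% → $2.31
Total tax = $2.62 + $1.04 + $1.67 + $1.90 + $0.37 + $2.31 = $9.91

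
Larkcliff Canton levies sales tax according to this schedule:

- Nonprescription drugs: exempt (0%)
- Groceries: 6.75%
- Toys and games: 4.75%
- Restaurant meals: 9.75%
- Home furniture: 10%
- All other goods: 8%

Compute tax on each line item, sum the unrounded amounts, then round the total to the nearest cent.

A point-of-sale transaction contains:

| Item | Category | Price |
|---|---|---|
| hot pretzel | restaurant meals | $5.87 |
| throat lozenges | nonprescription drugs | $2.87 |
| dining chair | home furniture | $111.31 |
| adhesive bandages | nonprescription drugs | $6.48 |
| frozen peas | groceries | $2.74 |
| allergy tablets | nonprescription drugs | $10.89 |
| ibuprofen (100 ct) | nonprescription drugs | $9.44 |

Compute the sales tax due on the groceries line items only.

$0.18

Frozen peas $2.74: groceries → 6.75% → $0.18495
Tax on groceries: unrounded sum = $0.18495 → $0.18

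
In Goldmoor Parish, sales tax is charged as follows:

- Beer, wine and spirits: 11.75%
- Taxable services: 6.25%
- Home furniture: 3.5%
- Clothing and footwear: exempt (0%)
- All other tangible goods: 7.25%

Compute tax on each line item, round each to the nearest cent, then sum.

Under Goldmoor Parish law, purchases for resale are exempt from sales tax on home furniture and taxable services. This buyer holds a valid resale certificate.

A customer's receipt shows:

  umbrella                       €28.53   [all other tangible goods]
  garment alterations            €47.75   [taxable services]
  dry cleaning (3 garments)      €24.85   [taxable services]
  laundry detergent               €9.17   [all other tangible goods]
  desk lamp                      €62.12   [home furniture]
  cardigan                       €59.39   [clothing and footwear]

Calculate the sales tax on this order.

Umbrella €28.53: all other tangible goods → 7.25% → €2.07
Garment alterations €47.75: taxable services, buyer-exempt → 0% → €0.00
Dry cleaning (3 garments) €24.85: taxable services, buyer-exempt → 0% → €0.00
Laundry detergent €9.17: all other tangible goods → 7.25% → €0.66
Desk lamp €62.12: home furniture, buyer-exempt → 0% → €0.00
Cardigan €59.39: clothing and footwear → 0% → €0.00
Total tax = €2.07 + €0.66 = €2.73

€2.73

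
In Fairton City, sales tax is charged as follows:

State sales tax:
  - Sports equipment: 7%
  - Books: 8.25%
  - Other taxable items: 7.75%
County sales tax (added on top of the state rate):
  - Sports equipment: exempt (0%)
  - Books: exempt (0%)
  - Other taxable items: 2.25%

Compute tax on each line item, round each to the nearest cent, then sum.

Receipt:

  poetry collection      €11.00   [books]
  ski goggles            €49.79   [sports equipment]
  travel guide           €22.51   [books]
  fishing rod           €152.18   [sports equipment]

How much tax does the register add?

€16.91

Poetry collection €11.00: books → 8.25% + 0% county = 8.25% → €0.91
Ski goggles €49.79: sports equipment → 7% + 0% county = 7% → €3.49
Travel guide €22.51: books → 8.25% + 0% county = 8.25% → €1.86
Fishing rod €152.18: sports equipment → 7% + 0% county = 7% → €10.65
Total tax = €0.91 + €3.49 + €1.86 + €10.65 = €16.91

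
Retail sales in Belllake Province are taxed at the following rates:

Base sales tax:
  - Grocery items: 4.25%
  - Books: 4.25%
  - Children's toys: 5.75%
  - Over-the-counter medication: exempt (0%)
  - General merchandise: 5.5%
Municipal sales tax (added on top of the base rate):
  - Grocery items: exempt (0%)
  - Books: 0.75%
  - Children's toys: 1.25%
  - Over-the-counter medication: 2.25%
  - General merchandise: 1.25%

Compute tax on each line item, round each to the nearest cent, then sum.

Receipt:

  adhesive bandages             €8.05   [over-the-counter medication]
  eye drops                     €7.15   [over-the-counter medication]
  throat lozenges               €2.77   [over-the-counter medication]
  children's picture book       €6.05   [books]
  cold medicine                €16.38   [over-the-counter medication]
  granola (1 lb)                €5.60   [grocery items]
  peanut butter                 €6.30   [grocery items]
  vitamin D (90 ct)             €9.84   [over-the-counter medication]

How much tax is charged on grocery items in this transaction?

Granola (1 lb) €5.60: grocery items → 4.25% + 0% municipal = 4.25% → €0.24
Peanut butter €6.30: grocery items → 4.25% + 0% municipal = 4.25% → €0.27
Tax on grocery items = €0.24 + €0.27 = €0.51

€0.51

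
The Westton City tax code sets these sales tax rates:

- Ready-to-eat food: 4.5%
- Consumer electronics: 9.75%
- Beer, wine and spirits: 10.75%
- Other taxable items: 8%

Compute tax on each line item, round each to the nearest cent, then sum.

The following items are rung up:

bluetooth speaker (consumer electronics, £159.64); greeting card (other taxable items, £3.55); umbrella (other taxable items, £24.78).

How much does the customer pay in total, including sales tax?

£205.79

Bluetooth speaker £159.64: consumer electronics → 9.75% → £15.56
Greeting card £3.55: other taxable items → 8% → £0.28
Umbrella £24.78: other taxable items → 8% → £1.98
Subtotal = £187.97; tax = £17.82; total due = £205.79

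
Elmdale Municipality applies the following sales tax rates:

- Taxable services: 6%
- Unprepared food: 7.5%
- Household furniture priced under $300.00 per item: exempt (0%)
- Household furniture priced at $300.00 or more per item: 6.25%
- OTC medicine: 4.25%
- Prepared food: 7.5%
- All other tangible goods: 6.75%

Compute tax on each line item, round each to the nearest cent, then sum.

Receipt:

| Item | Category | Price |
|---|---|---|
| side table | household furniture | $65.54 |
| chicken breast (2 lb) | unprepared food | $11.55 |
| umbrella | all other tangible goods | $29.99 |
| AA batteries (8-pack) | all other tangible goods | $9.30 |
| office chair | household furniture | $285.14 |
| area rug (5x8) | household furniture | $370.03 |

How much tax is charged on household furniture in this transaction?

Side table $65.54: household furniture, under $300.00 → 0% → $0.00
Office chair $285.14: household furniture, under $300.00 → 0% → $0.00
Area rug (5x8) $370.03: household furniture, $300.00 or more → 6.25% → $23.13
Tax on household furniture = $0.00 + $0.00 + $23.13 = $23.13

$23.13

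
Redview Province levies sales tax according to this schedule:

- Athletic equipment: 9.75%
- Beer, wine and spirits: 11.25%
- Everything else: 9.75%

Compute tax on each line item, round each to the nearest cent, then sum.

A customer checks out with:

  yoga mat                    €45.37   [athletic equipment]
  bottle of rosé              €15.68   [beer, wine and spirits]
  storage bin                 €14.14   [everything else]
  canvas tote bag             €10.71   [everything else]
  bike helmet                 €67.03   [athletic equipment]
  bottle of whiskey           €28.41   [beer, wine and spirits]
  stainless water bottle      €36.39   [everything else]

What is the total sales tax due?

Yoga mat €45.37: athletic equipment → 9.75% → €4.42
Bottle of rosé €15.68: beer, wine and spirits → 11.25% → €1.76
Storage bin €14.14: everything else → 9.75% → €1.38
Canvas tote bag €10.71: everything else → 9.75% → €1.04
Bike helmet €67.03: athletic equipment → 9.75% → €6.54
Bottle of whiskey €28.41: beer, wine and spirits → 11.25% → €3.20
Stainless water bottle €36.39: everything else → 9.75% → €3.55
Total tax = €4.42 + €1.76 + €1.38 + €1.04 + €6.54 + €3.20 + €3.55 = €21.89

€21.89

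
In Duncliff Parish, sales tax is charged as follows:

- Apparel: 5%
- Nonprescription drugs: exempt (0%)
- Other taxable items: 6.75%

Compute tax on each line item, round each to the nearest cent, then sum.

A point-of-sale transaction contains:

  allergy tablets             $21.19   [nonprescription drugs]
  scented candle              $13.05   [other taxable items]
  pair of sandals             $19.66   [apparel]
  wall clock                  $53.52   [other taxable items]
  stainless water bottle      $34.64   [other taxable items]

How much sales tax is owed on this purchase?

Allergy tablets $21.19: nonprescription drugs → 0% → $0.00
Scented candle $13.05: other taxable items → 6.75% → $0.88
Pair of sandals $19.66: apparel → 5% → $0.98
Wall clock $53.52: other taxable items → 6.75% → $3.61
Stainless water bottle $34.64: other taxable items → 6.75% → $2.34
Total tax = $0.88 + $0.98 + $3.61 + $2.34 = $7.81

$7.81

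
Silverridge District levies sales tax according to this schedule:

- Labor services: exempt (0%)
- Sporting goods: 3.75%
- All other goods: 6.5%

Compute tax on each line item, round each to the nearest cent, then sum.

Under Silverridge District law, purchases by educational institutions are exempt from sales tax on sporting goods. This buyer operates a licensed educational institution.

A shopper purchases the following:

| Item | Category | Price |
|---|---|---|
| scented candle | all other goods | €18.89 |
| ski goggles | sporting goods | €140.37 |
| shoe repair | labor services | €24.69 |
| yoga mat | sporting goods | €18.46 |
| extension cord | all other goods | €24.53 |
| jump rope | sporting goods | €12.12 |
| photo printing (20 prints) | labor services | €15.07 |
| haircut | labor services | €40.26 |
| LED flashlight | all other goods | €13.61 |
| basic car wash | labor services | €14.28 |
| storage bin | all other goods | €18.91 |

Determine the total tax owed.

Scented candle €18.89: all other goods → 6.5% → €1.23
Ski goggles €140.37: sporting goods, buyer-exempt → 0% → €0.00
Shoe repair €24.69: labor services → 0% → €0.00
Yoga mat €18.46: sporting goods, buyer-exempt → 0% → €0.00
Extension cord €24.53: all other goods → 6.5% → €1.59
Jump rope €12.12: sporting goods, buyer-exempt → 0% → €0.00
Photo printing (20 prints) €15.07: labor services → 0% → €0.00
Haircut €40.26: labor services → 0% → €0.00
LED flashlight €13.61: all other goods → 6.5% → €0.88
Basic car wash €14.28: labor services → 0% → €0.00
Storage bin €18.91: all other goods → 6.5% → €1.23
Total tax = €1.23 + €1.59 + €0.88 + €1.23 = €4.93

€4.93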